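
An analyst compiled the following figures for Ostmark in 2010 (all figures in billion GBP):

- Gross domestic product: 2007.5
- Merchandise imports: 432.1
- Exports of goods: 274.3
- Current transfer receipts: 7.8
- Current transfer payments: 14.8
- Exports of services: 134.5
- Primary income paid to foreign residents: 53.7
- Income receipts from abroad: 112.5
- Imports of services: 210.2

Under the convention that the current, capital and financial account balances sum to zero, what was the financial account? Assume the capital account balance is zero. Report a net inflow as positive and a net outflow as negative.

Goods balance = 274.3 - 432.1 = -157.8
Services balance = 134.5 - 210.2 = -75.7
Trade balance (goods + services) = -157.8 + (-75.7) = -233.5
Net primary income = 112.5 - 53.7 = 58.8
Net secondary income = 7.8 - 14.8 = -7.0
Current account = -233.5 + 58.8 + (-7.0) = -181.7
Financial account = -(-181.7) = 181.7

181.7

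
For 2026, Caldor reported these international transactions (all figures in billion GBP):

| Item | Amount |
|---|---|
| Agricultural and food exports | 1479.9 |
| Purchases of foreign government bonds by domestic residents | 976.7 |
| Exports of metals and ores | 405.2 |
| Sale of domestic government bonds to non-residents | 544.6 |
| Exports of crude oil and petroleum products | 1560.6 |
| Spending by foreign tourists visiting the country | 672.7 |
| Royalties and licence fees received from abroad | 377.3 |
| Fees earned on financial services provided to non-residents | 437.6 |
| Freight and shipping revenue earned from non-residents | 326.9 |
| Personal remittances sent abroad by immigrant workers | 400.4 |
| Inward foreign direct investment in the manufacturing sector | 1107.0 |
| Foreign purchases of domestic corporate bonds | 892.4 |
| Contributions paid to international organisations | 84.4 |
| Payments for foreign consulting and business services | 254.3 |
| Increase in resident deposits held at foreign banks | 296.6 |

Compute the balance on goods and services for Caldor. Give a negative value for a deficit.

5005.9

Goods: 1479.9 + 1560.6 + 405.2 = 3445.7
Services: 437.6 + 326.9 + 377.3 - 254.3 + 672.7 = 1560.2
Trade balance = 3445.7 + 1560.2 = 5005.9
(Excluded from the trade balance — financial account: purchases of foreign government bonds by domestic residents 976.7, sale of domestic government bonds to non-residents 544.6, inward foreign direct investment in the manufacturing sector 1107.0, foreign purchases of domestic corporate bonds 892.4, increase in resident deposits held at foreign banks 296.6; secondary income: personal remittances sent abroad by immigrant workers 400.4, contributions paid to international organisations 84.4.)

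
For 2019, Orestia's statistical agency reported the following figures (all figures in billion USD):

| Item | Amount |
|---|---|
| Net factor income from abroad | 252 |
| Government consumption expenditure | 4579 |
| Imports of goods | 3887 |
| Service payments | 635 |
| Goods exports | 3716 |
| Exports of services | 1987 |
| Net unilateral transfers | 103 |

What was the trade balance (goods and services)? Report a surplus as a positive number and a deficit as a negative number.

Goods balance = 3716 - 3887 = -171
Services balance = 1987 - 635 = 1352
Trade balance (goods + services) = -171 + 1352 = 1181

1181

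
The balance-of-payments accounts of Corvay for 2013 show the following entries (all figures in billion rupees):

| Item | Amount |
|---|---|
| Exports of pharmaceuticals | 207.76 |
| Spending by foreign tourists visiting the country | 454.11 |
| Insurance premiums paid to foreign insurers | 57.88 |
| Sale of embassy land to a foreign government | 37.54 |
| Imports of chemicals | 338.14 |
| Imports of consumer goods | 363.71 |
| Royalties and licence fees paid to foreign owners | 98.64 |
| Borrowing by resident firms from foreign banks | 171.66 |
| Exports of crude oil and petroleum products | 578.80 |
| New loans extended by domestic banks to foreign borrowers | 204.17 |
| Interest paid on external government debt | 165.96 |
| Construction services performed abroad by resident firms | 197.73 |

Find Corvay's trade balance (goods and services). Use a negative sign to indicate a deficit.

580.03

Goods: 578.80 + 207.76 - 363.71 - 338.14 = 84.71
Services: -98.64 + 197.73 + 454.11 - 57.88 = 495.32
Trade balance = 84.71 + 495.32 = 580.03
(Excluded from the trade balance — capital account: sale of embassy land to a foreign government 37.54; financial account: borrowing by resident firms from foreign banks 171.66, new loans extended by domestic banks to foreign borrowers 204.17; primary income: interest paid on external government debt 165.96.)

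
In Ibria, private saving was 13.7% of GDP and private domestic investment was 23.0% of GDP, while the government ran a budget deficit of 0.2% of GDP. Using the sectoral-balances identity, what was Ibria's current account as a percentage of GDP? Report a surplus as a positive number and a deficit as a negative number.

By the sectoral-balances identity, CA = (S_private - I) + (T - G).
Private balance = 13.7 - 23.0 = -9.3
Government balance (T - G) = -0.2
CA = -9.3 + (-0.2) = -9.5

-9.5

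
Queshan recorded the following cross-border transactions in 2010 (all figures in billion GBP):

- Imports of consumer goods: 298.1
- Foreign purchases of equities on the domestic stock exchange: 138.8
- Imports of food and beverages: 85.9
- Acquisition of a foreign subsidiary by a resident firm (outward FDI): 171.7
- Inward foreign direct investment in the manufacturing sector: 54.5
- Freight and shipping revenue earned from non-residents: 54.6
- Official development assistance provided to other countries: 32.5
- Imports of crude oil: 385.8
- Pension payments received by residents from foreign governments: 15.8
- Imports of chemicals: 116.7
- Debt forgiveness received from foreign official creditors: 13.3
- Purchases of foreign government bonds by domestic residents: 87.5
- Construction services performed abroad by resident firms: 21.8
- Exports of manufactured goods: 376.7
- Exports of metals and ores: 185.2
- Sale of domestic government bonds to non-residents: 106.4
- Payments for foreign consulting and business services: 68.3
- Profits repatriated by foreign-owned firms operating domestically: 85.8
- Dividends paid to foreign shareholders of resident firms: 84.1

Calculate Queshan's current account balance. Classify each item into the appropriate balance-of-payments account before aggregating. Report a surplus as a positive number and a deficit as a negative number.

Goods: -298.1 - 85.9 + 185.2 - 385.8 + 376.7 - 116.7 = -324.6
Services: -68.3 + 21.8 + 54.6 = 8.1
Primary income: -84.1 - 85.8 = -169.9
Secondary income: 15.8 - 32.5 = -16.7
Current account = (-324.6) + 8.1 + (-169.9) + (-16.7) = -503.1
(Excluded from the current account — financial account: foreign purchases of equities on the domestic stock exchange 138.8, acquisition of a foreign subsidiary by a resident firm (outward FDI) 171.7, inward foreign direct investment in the manufacturing sector 54.5, purchases of foreign government bonds by domestic residents 87.5, sale of domestic government bonds to non-residents 106.4; capital account: debt forgiveness received from foreign official creditors 13.3.)

-503.1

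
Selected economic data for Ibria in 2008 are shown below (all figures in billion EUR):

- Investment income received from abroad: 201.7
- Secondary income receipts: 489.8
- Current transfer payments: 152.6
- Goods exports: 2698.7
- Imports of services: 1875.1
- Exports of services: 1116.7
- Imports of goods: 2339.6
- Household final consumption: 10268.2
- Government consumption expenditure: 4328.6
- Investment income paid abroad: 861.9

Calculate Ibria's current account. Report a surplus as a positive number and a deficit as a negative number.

Goods balance = 2698.7 - 2339.6 = 359.1
Services balance = 1116.7 - 1875.1 = -758.4
Trade balance (goods + services) = 359.1 + (-758.4) = -399.3
Net primary income = 201.7 - 861.9 = -660.2
Net secondary income = 489.8 - 152.6 = 337.2
Current account = -399.3 + (-660.2) + 337.2 = -722.3

-722.3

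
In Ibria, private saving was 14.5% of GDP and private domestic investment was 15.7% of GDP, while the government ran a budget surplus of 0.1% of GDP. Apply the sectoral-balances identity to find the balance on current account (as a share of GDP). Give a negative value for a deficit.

-1.1

By the sectoral-balances identity, CA = (S_private - I) + (T - G).
Private balance = 14.5 - 15.7 = -1.2
Government balance (T - G) = 0.1
CA = -1.2 + 0.1 = -1.1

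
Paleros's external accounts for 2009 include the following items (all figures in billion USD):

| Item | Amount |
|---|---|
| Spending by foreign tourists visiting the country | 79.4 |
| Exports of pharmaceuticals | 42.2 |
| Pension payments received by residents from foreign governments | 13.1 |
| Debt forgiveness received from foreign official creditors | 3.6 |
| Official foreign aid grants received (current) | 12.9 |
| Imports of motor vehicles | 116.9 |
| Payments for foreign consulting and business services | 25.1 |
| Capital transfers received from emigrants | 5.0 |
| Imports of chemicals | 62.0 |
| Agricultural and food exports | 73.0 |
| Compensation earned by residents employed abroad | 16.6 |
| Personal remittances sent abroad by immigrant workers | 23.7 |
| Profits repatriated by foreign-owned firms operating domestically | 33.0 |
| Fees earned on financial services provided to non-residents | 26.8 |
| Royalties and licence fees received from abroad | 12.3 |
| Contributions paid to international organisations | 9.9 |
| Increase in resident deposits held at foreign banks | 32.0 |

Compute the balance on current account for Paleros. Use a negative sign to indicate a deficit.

5.7

Goods: 73.0 - 62.0 + 42.2 - 116.9 = -63.7
Services: 26.8 + 12.3 + 79.4 - 25.1 = 93.4
Primary income: 16.6 - 33.0 = -16.4
Secondary income: 13.1 - 9.9 + 12.9 - 23.7 = -7.6
Current account = (-63.7) + 93.4 + (-16.4) + (-7.6) = 5.7
(Excluded from the current account — capital account: debt forgiveness received from foreign official creditors 3.6, capital transfers received from emigrants 5.0; financial account: increase in resident deposits held at foreign banks 32.0.)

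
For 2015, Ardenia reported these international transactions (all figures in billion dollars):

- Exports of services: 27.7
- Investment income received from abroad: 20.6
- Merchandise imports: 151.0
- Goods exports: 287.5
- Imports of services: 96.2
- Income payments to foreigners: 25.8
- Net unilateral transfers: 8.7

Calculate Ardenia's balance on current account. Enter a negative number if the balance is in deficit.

71.5

Goods balance = 287.5 - 151.0 = 136.5
Services balance = 27.7 - 96.2 = -68.5
Trade balance (goods + services) = 136.5 + (-68.5) = 68.0
Net primary income = 20.6 - 25.8 = -5.2
Net secondary income = 8.7
Current account = 68.0 + (-5.2) + 8.7 = 71.5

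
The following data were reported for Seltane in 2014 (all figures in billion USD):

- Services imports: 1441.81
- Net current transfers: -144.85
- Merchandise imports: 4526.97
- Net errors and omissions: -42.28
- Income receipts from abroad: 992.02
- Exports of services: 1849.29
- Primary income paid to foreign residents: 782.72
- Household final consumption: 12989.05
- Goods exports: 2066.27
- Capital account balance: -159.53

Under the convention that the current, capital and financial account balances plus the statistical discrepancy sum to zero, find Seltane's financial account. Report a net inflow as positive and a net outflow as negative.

2190.58

Goods balance = 2066.27 - 4526.97 = -2460.70
Services balance = 1849.29 - 1441.81 = 407.48
Trade balance (goods + services) = -2460.70 + 407.48 = -2053.22
Net primary income = 992.02 - 782.72 = 209.30
Net secondary income = -144.85
Current account = -2053.22 + 209.30 + (-144.85) = -1988.77
Financial account = -(-1988.77 + (-159.53) + (-42.28)) = 2190.58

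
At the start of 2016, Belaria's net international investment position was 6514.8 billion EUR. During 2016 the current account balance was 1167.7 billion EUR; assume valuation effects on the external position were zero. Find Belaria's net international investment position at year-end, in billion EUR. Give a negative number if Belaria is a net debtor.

With no valuation effects, change in NIIP = current account = 1167.7
End-of-year NIIP = 6514.8 + 1167.7 = 7682.5

7682.5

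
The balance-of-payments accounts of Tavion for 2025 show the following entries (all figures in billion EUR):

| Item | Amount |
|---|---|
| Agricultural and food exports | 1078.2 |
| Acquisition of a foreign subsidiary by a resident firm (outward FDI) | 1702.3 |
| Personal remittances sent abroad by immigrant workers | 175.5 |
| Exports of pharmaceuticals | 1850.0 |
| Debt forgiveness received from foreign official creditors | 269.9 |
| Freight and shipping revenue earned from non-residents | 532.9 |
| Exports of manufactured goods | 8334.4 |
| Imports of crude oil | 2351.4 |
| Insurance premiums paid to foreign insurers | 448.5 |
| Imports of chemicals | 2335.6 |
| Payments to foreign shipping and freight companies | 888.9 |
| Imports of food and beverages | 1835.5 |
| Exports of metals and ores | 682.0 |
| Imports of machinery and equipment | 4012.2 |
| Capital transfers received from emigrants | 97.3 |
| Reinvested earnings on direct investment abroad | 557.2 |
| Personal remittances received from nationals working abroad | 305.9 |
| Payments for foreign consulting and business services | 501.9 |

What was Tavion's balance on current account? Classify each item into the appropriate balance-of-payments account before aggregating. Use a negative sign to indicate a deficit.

Goods: 682.0 + 1078.2 - 4012.2 - 2351.4 + 8334.4 - 2335.6 + 1850.0 - 1835.5 = 1409.9
Services: -448.5 - 888.9 + 532.9 - 501.9 = -1306.4
Primary income: 557.2
Secondary income: -175.5 + 305.9 = 130.4
Current account = 1409.9 + (-1306.4) + 557.2 + 130.4 = 791.1
(Excluded from the current account — financial account: acquisition of a foreign subsidiary by a resident firm (outward FDI) 1702.3; capital account: debt forgiveness received from foreign official creditors 269.9, capital transfers received from emigrants 97.3.)

791.1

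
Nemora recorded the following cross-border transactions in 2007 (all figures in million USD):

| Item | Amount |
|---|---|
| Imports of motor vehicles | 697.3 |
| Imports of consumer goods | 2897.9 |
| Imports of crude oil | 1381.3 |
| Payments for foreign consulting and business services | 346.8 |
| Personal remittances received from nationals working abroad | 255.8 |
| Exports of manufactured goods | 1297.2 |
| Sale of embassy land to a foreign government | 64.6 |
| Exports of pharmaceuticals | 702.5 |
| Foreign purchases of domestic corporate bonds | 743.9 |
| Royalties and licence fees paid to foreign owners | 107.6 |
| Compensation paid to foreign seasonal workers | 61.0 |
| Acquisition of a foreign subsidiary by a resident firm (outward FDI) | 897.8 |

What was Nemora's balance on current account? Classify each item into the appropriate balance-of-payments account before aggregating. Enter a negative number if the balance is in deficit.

-3236.4

Goods: 702.5 - 697.3 + 1297.2 - 2897.9 - 1381.3 = -2976.8
Services: -107.6 - 346.8 = -454.4
Primary income: -61.0
Secondary income: 255.8
Current account = (-2976.8) + (-454.4) + (-61.0) + 255.8 = -3236.4
(Excluded from the current account — capital account: sale of embassy land to a foreign government 64.6; financial account: foreign purchases of domestic corporate bonds 743.9, acquisition of a foreign subsidiary by a resident firm (outward FDI) 897.8.)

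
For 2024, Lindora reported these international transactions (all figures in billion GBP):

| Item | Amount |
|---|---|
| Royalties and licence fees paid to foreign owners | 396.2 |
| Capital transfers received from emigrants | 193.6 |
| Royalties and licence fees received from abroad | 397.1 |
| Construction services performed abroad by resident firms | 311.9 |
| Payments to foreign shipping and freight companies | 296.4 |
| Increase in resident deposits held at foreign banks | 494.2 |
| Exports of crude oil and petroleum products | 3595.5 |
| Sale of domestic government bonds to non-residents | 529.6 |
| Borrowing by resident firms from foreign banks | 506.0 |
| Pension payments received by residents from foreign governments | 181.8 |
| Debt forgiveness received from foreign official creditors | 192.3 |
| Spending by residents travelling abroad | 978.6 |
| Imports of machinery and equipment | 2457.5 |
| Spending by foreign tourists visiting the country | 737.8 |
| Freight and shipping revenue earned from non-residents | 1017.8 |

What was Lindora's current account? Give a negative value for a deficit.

2113.2

Goods: 3595.5 - 2457.5 = 1138.0
Services: -978.6 + 737.8 - 296.4 - 396.2 + 397.1 + 1017.8 + 311.9 = 793.4
Secondary income: 181.8
Current account = 1138.0 + 793.4 + 181.8 = 2113.2
(Excluded from the current account — capital account: capital transfers received from emigrants 193.6, debt forgiveness received from foreign official creditors 192.3; financial account: increase in resident deposits held at foreign banks 494.2, sale of domestic government bonds to non-residents 529.6, borrowing by resident firms from foreign banks 506.0.)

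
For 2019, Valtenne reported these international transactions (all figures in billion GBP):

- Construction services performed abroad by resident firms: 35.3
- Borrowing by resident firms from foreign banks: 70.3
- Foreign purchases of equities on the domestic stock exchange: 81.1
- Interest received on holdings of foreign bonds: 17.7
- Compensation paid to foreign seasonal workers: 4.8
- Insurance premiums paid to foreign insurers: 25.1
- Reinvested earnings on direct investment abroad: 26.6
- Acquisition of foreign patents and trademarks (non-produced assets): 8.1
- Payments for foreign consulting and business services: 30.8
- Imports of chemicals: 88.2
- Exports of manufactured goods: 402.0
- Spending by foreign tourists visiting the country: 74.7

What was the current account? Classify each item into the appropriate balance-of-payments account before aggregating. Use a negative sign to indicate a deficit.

Goods: 402.0 - 88.2 = 313.8
Services: -30.8 + 74.7 + 35.3 - 25.1 = 54.1
Primary income: -4.8 + 26.6 + 17.7 = 39.5
Current account = 313.8 + 54.1 + 39.5 = 407.4
(Excluded from the current account — financial account: borrowing by resident firms from foreign banks 70.3, foreign purchases of equities on the domestic stock exchange 81.1; capital account: acquisition of foreign patents and trademarks (non-produced assets) 8.1.)

407.4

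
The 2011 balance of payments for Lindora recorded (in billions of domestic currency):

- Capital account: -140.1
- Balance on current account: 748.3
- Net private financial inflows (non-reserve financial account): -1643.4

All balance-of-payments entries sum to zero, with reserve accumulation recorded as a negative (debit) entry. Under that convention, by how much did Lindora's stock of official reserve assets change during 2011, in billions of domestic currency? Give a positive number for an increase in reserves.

Official reserve transactions balance = -(748.3 + (-140.1) + (-1643.4)) = 1035.2
An accumulation of reserves is recorded as a debit (negative entry), so the change in the stock of reserves is the negative of that balance.
Change in official reserves = -(1035.2) = -1035.2

-1035.2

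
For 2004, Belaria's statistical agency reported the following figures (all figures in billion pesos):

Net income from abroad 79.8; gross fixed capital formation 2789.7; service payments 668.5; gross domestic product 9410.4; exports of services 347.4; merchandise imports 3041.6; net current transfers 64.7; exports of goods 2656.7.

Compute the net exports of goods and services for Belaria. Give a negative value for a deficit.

-706.0

Goods balance = 2656.7 - 3041.6 = -384.9
Services balance = 347.4 - 668.5 = -321.1
Trade balance (goods + services) = -384.9 + (-321.1) = -706.0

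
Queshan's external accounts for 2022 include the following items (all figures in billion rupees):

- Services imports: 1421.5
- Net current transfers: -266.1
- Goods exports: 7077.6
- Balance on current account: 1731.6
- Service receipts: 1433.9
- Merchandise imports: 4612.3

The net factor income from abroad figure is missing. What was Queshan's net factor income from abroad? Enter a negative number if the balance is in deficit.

Current account = goods balance + services balance + net primary income + net secondary income
Sum of the known components = 2211.6
Net factor income from abroad = CA - (known components) = 1731.6 - 2211.6 = -480.0

-480.0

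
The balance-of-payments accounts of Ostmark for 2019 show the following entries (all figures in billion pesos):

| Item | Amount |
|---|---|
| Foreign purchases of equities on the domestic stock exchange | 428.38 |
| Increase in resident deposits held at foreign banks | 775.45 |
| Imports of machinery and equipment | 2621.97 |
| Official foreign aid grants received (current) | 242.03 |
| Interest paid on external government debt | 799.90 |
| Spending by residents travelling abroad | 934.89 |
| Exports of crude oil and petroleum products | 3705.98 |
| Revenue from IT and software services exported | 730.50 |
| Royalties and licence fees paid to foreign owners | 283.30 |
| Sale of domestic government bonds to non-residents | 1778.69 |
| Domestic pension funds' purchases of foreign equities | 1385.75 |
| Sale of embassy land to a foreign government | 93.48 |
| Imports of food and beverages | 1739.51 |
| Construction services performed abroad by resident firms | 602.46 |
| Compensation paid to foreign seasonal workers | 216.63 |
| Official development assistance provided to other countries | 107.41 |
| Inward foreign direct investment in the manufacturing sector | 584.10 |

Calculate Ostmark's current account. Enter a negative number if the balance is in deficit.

Goods: 3705.98 - 2621.97 - 1739.51 = -655.50
Services: 730.50 - 934.89 - 283.30 + 602.46 = 114.77
Primary income: -799.90 - 216.63 = -1016.53
Secondary income: 242.03 - 107.41 = 134.62
Current account = (-655.50) + 114.77 + (-1016.53) + 134.62 = -1422.64
(Excluded from the current account — financial account: foreign purchases of equities on the domestic stock exchange 428.38, increase in resident deposits held at foreign banks 775.45, sale of domestic government bonds to non-residents 1778.69, domestic pension funds' purchases of foreign equities 1385.75, inward foreign direct investment in the manufacturing sector 584.10; capital account: sale of embassy land to a foreign government 93.48.)

-1422.64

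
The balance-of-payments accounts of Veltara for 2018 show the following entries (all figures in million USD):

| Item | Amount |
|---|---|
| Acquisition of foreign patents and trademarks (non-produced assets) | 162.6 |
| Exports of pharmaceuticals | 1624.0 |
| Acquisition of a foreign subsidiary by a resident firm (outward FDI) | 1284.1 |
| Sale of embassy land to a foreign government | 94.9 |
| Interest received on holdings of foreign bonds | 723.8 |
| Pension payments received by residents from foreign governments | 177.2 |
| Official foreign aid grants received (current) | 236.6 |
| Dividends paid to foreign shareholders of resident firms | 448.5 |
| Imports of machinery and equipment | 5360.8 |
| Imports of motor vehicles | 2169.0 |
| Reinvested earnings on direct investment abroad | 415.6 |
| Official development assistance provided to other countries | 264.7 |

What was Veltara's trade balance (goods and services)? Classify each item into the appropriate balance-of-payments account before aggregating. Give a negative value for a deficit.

Goods: 1624.0 - 5360.8 - 2169.0 = -5905.8
Trade balance = -5905.8 + 0.0 = -5905.8
(Excluded from the trade balance — capital account: acquisition of foreign patents and trademarks (non-produced assets) 162.6, sale of embassy land to a foreign government 94.9; financial account: acquisition of a foreign subsidiary by a resident firm (outward FDI) 1284.1; primary income: interest received on holdings of foreign bonds 723.8, dividends paid to foreign shareholders of resident firms 448.5, reinvested earnings on direct investment abroad 415.6; secondary income: pension payments received by residents from foreign governments 177.2, official foreign aid grants received (current) 236.6, official development assistance provided to other countries 264.7.)

-5905.8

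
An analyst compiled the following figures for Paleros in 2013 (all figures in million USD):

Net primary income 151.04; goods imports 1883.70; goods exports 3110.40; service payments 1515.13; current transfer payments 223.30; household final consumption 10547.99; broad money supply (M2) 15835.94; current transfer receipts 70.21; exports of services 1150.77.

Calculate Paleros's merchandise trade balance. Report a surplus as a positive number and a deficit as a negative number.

Goods balance = 3110.40 - 1883.70 = 1226.70

1226.70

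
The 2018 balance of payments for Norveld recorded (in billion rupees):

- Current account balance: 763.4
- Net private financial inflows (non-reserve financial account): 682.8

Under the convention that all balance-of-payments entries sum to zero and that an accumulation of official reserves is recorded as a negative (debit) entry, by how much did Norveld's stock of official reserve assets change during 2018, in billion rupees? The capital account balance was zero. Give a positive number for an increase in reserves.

1446.2

Official reserve transactions balance = -(763.4 + 682.8) = -1446.2
An accumulation of reserves is recorded as a debit (negative entry), so the change in the stock of reserves is the negative of that balance.
Change in official reserves = -(-1446.2) = 1446.2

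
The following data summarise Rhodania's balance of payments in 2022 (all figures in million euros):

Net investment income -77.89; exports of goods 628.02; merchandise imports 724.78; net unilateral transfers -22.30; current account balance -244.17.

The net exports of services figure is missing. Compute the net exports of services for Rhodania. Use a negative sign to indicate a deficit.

-47.22

Current account = goods balance + services balance + net primary income + net secondary income
Sum of the known components = -196.95
Net exports of services = CA - (known components) = -244.17 - (-196.95) = -47.22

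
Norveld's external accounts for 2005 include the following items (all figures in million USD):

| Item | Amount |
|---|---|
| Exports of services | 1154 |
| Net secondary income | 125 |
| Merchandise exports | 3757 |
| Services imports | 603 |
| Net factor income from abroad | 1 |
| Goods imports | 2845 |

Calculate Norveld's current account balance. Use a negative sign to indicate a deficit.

1589

Goods balance = 3757 - 2845 = 912
Services balance = 1154 - 603 = 551
Trade balance (goods + services) = 912 + 551 = 1463
Net primary income = 1
Net secondary income = 125
Current account = 1463 + 1 + 125 = 1589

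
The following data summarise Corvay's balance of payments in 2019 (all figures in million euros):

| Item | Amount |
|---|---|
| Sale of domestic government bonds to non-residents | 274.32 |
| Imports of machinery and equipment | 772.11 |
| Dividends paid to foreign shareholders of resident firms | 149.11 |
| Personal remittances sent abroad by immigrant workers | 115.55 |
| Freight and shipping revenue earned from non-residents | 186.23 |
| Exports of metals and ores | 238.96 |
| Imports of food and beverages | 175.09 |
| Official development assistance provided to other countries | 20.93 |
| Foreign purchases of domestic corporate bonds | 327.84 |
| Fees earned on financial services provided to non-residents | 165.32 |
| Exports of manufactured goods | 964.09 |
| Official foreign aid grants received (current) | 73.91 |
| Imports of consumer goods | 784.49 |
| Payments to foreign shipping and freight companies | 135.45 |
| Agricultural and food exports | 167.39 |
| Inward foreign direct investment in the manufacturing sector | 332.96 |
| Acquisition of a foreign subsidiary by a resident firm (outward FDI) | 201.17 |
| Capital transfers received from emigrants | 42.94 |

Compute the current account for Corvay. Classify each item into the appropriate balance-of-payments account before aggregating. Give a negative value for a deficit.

Goods: 238.96 - 784.49 - 175.09 - 772.11 + 167.39 + 964.09 = -361.25
Services: 165.32 + 186.23 - 135.45 = 216.10
Primary income: -149.11
Secondary income: -20.93 - 115.55 + 73.91 = -62.57
Current account = (-361.25) + 216.10 + (-149.11) + (-62.57) = -356.83
(Excluded from the current account — financial account: sale of domestic government bonds to non-residents 274.32, foreign purchases of domestic corporate bonds 327.84, inward foreign direct investment in the manufacturing sector 332.96, acquisition of a foreign subsidiary by a resident firm (outward FDI) 201.17; capital account: capital transfers received from emigrants 42.94.)

-356.83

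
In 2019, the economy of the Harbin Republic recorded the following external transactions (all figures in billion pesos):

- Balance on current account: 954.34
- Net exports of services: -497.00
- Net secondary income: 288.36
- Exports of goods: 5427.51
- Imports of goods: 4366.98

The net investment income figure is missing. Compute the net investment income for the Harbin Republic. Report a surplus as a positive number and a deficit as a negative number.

Current account = goods balance + services balance + net primary income + net secondary income
Sum of the known components = 851.89
Net investment income = CA - (known components) = 954.34 - 851.89 = 102.45

102.45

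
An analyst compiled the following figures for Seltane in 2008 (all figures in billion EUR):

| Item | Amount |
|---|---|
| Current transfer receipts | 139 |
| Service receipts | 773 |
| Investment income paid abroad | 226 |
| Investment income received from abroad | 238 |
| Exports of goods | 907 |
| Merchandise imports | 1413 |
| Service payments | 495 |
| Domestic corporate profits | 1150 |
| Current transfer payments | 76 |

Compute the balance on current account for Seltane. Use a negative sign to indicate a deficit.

-153

Goods balance = 907 - 1413 = -506
Services balance = 773 - 495 = 278
Trade balance (goods + services) = -506 + 278 = -228
Net primary income = 238 - 226 = 12
Net secondary income = 139 - 76 = 63
Current account = -228 + 12 + 63 = -153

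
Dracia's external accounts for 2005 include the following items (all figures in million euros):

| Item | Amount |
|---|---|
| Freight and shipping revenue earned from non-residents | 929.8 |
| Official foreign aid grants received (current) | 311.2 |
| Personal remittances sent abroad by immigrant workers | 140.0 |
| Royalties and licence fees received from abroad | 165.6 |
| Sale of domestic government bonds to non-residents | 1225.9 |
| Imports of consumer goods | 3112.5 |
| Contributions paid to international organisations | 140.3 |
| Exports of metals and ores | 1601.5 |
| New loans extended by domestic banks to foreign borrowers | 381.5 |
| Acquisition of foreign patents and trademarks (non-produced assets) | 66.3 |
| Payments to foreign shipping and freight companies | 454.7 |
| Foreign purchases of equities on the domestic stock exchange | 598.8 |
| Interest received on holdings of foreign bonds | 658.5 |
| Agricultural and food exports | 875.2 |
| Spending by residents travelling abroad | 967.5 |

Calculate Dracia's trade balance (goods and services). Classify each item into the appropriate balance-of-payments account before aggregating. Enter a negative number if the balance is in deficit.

-962.6

Goods: -3112.5 + 1601.5 + 875.2 = -635.8
Services: 929.8 - 967.5 - 454.7 + 165.6 = -326.8
Trade balance = -635.8 + (-326.8) = -962.6
(Excluded from the trade balance — secondary income: official foreign aid grants received (current) 311.2, personal remittances sent abroad by immigrant workers 140.0, contributions paid to international organisations 140.3; financial account: sale of domestic government bonds to non-residents 1225.9, new loans extended by domestic banks to foreign borrowers 381.5, foreign purchases of equities on the domestic stock exchange 598.8; capital account: acquisition of foreign patents and trademarks (non-produced assets) 66.3; primary income: interest received on holdings of foreign bonds 658.5.)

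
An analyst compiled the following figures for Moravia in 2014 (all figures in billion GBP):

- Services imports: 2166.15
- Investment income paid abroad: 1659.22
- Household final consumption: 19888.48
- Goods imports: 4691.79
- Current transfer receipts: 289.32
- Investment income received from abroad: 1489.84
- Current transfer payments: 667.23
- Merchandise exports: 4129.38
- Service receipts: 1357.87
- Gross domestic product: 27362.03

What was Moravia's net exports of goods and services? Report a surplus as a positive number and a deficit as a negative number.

Goods balance = 4129.38 - 4691.79 = -562.41
Services balance = 1357.87 - 2166.15 = -808.28
Trade balance (goods + services) = -562.41 + (-808.28) = -1370.69

-1370.69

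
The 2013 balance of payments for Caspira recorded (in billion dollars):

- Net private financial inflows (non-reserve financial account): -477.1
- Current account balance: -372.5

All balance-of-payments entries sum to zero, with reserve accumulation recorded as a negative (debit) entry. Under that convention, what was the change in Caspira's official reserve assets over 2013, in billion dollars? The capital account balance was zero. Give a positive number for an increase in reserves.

Official reserve transactions balance = -((-372.5) + (-477.1)) = 849.6
An accumulation of reserves is recorded as a debit (negative entry), so the change in the stock of reserves is the negative of that balance.
Change in official reserves = -(849.6) = -849.6

-849.6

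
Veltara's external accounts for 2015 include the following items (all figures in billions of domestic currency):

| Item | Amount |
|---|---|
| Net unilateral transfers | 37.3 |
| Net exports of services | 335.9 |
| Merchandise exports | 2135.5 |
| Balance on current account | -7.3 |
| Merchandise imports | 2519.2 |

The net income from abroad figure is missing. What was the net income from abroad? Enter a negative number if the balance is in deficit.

3.2

Current account = goods balance + services balance + net primary income + net secondary income
Sum of the known components = -10.5
Net income from abroad = CA - (known components) = -7.3 - (-10.5) = 3.2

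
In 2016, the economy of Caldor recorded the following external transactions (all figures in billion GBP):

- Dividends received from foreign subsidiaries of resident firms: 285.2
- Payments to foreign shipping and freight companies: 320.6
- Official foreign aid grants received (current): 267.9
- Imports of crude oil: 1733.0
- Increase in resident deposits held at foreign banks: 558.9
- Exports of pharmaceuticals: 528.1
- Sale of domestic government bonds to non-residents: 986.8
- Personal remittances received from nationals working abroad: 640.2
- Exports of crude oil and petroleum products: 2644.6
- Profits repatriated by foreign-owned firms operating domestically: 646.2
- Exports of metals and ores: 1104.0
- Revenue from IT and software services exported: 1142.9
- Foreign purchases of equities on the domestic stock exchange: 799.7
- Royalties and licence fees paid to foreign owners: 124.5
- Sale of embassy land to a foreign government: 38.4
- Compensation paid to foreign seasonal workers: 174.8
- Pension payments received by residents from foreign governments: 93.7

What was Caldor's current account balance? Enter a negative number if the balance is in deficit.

Goods: 2644.6 + 528.1 - 1733.0 + 1104.0 = 2543.7
Services: 1142.9 - 320.6 - 124.5 = 697.8
Primary income: 285.2 - 174.8 - 646.2 = -535.8
Secondary income: 267.9 + 93.7 + 640.2 = 1001.8
Current account = 2543.7 + 697.8 + (-535.8) + 1001.8 = 3707.5
(Excluded from the current account — financial account: increase in resident deposits held at foreign banks 558.9, sale of domestic government bonds to non-residents 986.8, foreign purchases of equities on the domestic stock exchange 799.7; capital account: sale of embassy land to a foreign government 38.4.)

3707.5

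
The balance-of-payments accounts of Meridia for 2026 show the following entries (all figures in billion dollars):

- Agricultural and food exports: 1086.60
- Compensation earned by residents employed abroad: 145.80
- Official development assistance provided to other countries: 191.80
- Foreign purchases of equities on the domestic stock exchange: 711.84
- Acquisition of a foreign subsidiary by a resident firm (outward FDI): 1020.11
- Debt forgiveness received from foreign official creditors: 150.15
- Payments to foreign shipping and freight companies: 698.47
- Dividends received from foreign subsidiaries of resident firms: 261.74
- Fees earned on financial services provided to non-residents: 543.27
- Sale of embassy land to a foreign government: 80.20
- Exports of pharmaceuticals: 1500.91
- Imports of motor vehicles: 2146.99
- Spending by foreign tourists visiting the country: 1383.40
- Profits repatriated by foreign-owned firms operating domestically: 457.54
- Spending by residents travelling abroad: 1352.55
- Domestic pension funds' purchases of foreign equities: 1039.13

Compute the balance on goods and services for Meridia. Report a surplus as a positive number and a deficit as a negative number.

316.17

Goods: 1500.91 + 1086.60 - 2146.99 = 440.52
Services: -698.47 + 543.27 + 1383.40 - 1352.55 = -124.35
Trade balance = 440.52 + (-124.35) = 316.17
(Excluded from the trade balance — primary income: compensation earned by residents employed abroad 145.80, dividends received from foreign subsidiaries of resident firms 261.74, profits repatriated by foreign-owned firms operating domestically 457.54; secondary income: official development assistance provided to other countries 191.80; financial account: foreign purchases of equities on the domestic stock exchange 711.84, acquisition of a foreign subsidiary by a resident firm (outward FDI) 1020.11, domestic pension funds' purchases of foreign equities 1039.13; capital account: debt forgiveness received from foreign official creditors 150.15, sale of embassy land to a foreign government 80.20.)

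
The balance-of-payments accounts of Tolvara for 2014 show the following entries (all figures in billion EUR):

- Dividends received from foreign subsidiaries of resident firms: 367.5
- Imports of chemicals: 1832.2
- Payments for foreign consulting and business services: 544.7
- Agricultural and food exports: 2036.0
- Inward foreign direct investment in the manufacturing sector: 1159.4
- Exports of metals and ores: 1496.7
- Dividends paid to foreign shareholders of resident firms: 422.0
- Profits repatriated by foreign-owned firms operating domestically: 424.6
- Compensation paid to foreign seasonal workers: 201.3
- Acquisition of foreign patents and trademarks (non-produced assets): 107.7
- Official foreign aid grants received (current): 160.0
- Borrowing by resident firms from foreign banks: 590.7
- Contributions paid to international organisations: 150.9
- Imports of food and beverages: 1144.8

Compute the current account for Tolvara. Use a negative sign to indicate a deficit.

-660.3

Goods: 1496.7 - 1144.8 + 2036.0 - 1832.2 = 555.7
Services: -544.7
Primary income: -422.0 - 201.3 - 424.6 + 367.5 = -680.4
Secondary income: 160.0 - 150.9 = 9.1
Current account = 555.7 + (-544.7) + (-680.4) + 9.1 = -660.3
(Excluded from the current account — financial account: inward foreign direct investment in the manufacturing sector 1159.4, borrowing by resident firms from foreign banks 590.7; capital account: acquisition of foreign patents and trademarks (non-produced assets) 107.7.)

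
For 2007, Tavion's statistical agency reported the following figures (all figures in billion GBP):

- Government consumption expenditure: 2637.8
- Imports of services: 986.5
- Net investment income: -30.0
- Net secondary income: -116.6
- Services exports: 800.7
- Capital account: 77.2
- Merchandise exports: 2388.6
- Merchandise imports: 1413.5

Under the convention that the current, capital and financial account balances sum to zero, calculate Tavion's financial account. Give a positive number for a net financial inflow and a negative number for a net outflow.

-719.9

Goods balance = 2388.6 - 1413.5 = 975.1
Services balance = 800.7 - 986.5 = -185.8
Trade balance (goods + services) = 975.1 + (-185.8) = 789.3
Net primary income = -30.0
Net secondary income = -116.6
Current account = 789.3 + (-30.0) + (-116.6) = 642.7
Financial account = -(642.7 + 77.2) = -719.9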